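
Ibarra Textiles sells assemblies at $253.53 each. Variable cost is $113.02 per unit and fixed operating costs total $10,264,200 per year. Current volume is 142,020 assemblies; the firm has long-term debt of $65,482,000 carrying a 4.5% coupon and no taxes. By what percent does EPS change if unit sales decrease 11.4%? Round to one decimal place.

At 142,020 units, contribution = 142,020 × $140.51 = $19,955,230.20.
EBIT = $19,955,230.20 − $10,264,200 = $9,691,030.20.
Interest = $2,946,690.00, so EBIT − I = $6,744,340.20.
Degree of combined leverage = contribution ÷ (EBIT − I) = $19,955,230.20 ÷ $6,744,340.20 = 2.9588.
EPS therefore changes by 2.9588 × (-11.4%) = -33.7%.

-33.7%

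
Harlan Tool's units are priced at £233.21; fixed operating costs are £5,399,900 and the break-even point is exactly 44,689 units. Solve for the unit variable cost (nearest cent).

£112.38

At break-even, FC = Q × (P − VC), so P − VC = £5,399,900 ÷ 44,689 = £120.8329.
Variable cost per unit = £233.21 − £120.8329 = £112.38.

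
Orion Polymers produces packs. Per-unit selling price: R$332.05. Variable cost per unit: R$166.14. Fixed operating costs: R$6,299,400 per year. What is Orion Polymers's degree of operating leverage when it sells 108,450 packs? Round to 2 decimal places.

Contribution at this volume is 108,450 × R$165.91 = R$17,992,939.50.
EBIT = R$17,992,939.50 − R$6,299,400 = R$11,693,539.50.
DOL = contribution ÷ EBIT = R$17,992,939.50 ÷ R$11,693,539.50 = 1.5387.

1.54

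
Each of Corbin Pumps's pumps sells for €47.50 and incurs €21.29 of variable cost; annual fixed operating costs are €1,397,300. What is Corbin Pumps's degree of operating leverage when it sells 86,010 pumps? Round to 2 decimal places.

2.63

Total contribution margin = 86,010 × €26.21 = €2,254,322.10.
Subtracting fixed costs: EBIT = €2,254,322.10 − €1,397,300 = €857,022.10.
DOL = contribution ÷ EBIT = €2,254,322.10 ÷ €857,022.10 = 2.6304.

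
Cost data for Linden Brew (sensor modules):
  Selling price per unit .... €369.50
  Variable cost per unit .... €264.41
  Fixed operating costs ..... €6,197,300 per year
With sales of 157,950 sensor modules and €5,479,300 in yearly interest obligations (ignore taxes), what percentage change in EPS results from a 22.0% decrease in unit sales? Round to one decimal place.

Contribution at this volume is 157,950 × €105.09 = €16,598,965.50.
EBIT = €16,598,965.50 − €6,197,300 = €10,401,665.50.
After interest of €5,479,300.00, pre-tax earnings = €4,922,365.50.
DCL = total CM / (EBIT − I) = €16,598,965.50 / €4,922,365.50 = 3.3722.
%ΔEPS = DCL × %ΔSales = 3.3722 × -22.0% = -74.2%.

-74.2%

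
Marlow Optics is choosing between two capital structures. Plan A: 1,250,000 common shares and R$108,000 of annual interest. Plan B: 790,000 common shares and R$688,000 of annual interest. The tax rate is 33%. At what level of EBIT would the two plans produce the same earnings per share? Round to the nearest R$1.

R$1,684,087

Set EPS_A = EPS_B: (EBIT − R$108,000)(1 − 0.33) ÷ 1,250,000 = (EBIT − R$688,000)(1 − 0.33) ÷ 790,000.
The (1 − t) factor cancels: (EBIT − 108,000) × 790,000 = (EBIT − 688,000) × 1,250,000.
EBIT × (1,250,000 − 790,000) = 688,000 × 1,250,000 − 108,000 × 790,000 = 774,680,000,000, so EBIT = 774,680,000,000 ÷ 460,000 = 1,684,086.96.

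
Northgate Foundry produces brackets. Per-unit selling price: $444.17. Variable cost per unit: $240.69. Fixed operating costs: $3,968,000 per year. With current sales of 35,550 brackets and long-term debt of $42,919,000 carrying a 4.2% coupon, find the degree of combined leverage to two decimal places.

4.94

Contribution at this volume is 35,550 × $203.48 = $7,233,714.00.
Subtracting fixed costs: EBIT = $7,233,714.00 − $3,968,000 = $3,265,714.00. Interest = $1,802,598.00.
DOL = $7,233,714.00 ÷ $3,265,714.00 = 2.2150; DFL = $3,265,714.00 ÷ $1,463,116.00 = 2.2320.
DCL = DOL × DFL = 2.2150 × 2.2320 = 4.9439.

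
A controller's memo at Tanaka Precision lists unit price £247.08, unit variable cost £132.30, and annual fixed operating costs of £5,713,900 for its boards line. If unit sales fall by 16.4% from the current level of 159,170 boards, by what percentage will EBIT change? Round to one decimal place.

Total contribution margin = 159,170 × £114.78 = £18,269,532.60.
EBIT = £18,269,532.60 − £5,713,900 = £12,555,632.60.
DOL = contribution ÷ EBIT = £18,269,532.60 ÷ £12,555,632.60 = 1.4551.
So EBIT moves 1.4551 × (-16.4%) = -23.9%.

-23.9%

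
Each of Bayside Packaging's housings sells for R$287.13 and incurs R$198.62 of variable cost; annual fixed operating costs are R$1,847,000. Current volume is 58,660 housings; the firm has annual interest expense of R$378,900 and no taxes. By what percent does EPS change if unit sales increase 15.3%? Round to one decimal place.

+26.8%

Contribution at this volume is 58,660 × R$88.51 = R$5,191,996.60.
Operating income = contribution − fixed costs = R$5,191,996.60 − R$1,847,000 = R$3,344,996.60.
Interest = R$378,900.00, so EBIT − I = R$2,966,096.60.
DCL = total CM / (EBIT − I) = R$5,191,996.60 / R$2,966,096.60 = 1.7504.
EPS therefore changes by 1.7504 × (+15.3%) = +26.8%.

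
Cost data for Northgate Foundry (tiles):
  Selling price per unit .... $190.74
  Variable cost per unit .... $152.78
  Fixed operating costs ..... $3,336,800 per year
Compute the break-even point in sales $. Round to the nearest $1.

$16,766,629

Contribution margin per unit = $190.74 − $152.78 = $37.96, a CM ratio of $37.96 ÷ $190.74 = 0.1990.
Break-even sales = FC ÷ CM ratio = $3,336,800 × $190.74 / $37.96 = $16,766,629.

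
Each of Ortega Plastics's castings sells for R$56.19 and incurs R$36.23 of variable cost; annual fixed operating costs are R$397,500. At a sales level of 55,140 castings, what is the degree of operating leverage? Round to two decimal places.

1.57

Contribution at this volume is 55,140 × R$19.96 = R$1,100,594.40.
Subtracting fixed costs: EBIT = R$1,100,594.40 − R$397,500 = R$703,094.40.
Degree of operating leverage = R$1,100,594.40 / R$703,094.40 = 1.5654.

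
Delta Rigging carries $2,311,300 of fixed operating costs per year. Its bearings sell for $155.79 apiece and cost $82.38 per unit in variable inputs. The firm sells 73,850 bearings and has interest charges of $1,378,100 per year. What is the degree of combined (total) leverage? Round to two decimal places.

3.13

Contribution at this volume is 73,850 × $73.41 = $5,421,328.50.
EBIT = $5,421,328.50 − $2,311,300 = $3,110,028.50. Interest = $1,378,100.00, so EBIT − I = $1,731,928.50.
DCL = contribution ÷ (EBIT − I) = $5,421,328.50 ÷ $1,731,928.50 = 3.1302.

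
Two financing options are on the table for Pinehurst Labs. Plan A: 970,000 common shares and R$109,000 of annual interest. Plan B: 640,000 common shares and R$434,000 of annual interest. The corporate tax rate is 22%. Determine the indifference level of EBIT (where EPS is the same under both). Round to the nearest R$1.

At indifference, (EBIT − 109,000)(1 − t)/970,000 = (EBIT − 434,000)(1 − t)/640,000.
The (1 − t) factor cancels: (EBIT − 109,000) × 640,000 = (EBIT − 434,000) × 970,000.
EBIT × (970,000 − 640,000) = 434,000 × 970,000 − 109,000 × 640,000 = 351,220,000,000, so EBIT = 351,220,000,000 ÷ 330,000 = 1,064,303.03.

R$1,064,303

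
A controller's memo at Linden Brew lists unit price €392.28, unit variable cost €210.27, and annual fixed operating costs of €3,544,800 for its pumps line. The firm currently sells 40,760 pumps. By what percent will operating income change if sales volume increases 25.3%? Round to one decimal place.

Total contribution margin = 40,760 × €182.01 = €7,418,727.60.
Subtracting fixed costs: EBIT = €7,418,727.60 − €3,544,800 = €3,873,927.60.
Degree of operating leverage = €7,418,727.60 / €3,873,927.60 = 1.9150.
%ΔEBIT = DOL × %ΔSales = 1.9150 × +25.3% = +48.5%.

+48.5%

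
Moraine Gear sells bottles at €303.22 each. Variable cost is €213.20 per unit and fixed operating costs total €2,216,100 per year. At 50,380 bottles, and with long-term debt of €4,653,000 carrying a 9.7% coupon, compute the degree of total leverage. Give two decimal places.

2.43

Contribution at this volume is 50,380 × €90.02 = €4,535,207.60.
Operating income = contribution − fixed costs = €4,535,207.60 − €2,216,100 = €2,319,107.60. Interest = €451,341.00.
DOL = €4,535,207.60 ÷ €2,319,107.60 = 1.9556; DFL = €2,319,107.60 ÷ €1,867,766.60 = 1.2416.
DCL = DOL × DFL = 1.9556 × 1.2416 = 2.4281.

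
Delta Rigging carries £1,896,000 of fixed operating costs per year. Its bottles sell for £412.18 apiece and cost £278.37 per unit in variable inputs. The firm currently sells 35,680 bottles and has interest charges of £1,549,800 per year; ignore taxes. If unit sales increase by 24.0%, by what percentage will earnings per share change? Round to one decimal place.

Total contribution margin = 35,680 × £133.81 = £4,774,340.80.
EBIT = £4,774,340.80 − £1,896,000 = £2,878,340.80.
Interest = £1,549,800.00, so EBIT − I = £1,328,540.80.
DCL = total CM / (EBIT − I) = £4,774,340.80 / £1,328,540.80 = 3.5937.
EPS therefore changes by 3.5937 × (+24.0%) = +86.2%.

+86.2%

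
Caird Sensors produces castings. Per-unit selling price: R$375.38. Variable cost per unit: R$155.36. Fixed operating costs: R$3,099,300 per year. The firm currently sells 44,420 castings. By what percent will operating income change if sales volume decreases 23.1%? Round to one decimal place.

-33.8%

Total contribution margin = 44,420 × R$220.02 = R$9,773,288.40.
Operating income = contribution − fixed costs = R$9,773,288.40 − R$3,099,300 = R$6,673,988.40.
DOL = contribution ÷ EBIT = R$9,773,288.40 ÷ R$6,673,988.40 = 1.4644.
So EBIT moves 1.4644 × (-23.1%) = -33.8%.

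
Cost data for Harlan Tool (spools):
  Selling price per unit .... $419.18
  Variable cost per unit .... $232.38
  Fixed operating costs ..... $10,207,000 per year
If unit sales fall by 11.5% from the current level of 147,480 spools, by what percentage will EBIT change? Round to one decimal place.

Total contribution margin = 147,480 × $186.80 = $27,549,264.00.
Operating income = contribution − fixed costs = $27,549,264.00 − $10,207,000 = $17,342,264.00.
Degree of operating leverage = $27,549,264.00 / $17,342,264.00 = 1.5886.
Operating income changes by 1.5886 × -11.5% = -18.3%.

-18.3%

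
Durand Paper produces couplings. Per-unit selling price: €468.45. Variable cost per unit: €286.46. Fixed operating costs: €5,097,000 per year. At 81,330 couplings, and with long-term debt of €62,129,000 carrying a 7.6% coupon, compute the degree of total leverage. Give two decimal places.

Total contribution margin = 81,330 × €181.99 = €14,801,246.70.
EBIT = €14,801,246.70 − €5,097,000 = €9,704,246.70. Interest = €4,721,804.00.
DOL = €14,801,246.70 ÷ €9,704,246.70 = 1.5252; DFL = €9,704,246.70 ÷ €4,982,442.70 = 1.9477.
DCL = DOL × DFL = 1.5252 × 1.9477 = 2.9706.

2.97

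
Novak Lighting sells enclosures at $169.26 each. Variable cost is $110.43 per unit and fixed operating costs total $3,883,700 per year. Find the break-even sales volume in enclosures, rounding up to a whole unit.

66,016 enclosures

Unit CM = price − variable cost = $169.26 − $110.43 = $58.83.
Break-even volume = fixed costs ÷ CM per unit = $3,883,700 ÷ $58.83 = 66,015.64, so 66,016 enclosures.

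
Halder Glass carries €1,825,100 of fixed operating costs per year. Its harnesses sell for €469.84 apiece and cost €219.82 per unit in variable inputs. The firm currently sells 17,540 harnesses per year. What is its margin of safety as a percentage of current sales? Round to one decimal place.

Contribution margin per unit = €469.84 − €219.82 = €250.02. Break-even units = €1,825,100 ÷ €250.02 = 7,299.82; break-even revenue = 7,299.82 × €469.84 = €3,429,745.56.
Actual sales revenue = 17,540 × €469.84 = €8,240,993.60.
Margin of safety = (€8,240,993.60 − €3,429,745.56) ÷ €8,240,993.60 = 58.4%.

58.4%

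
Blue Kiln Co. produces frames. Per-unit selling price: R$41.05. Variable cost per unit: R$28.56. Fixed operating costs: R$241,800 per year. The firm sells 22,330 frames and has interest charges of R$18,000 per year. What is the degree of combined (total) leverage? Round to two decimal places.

Contribution at this volume is 22,330 × R$12.49 = R$278,901.70.
Operating income = contribution − fixed costs = R$278,901.70 − R$241,800 = R$37,101.70. Interest = R$18,000.00, so EBIT − I = R$19,101.70.
DCL = contribution ÷ (EBIT − I) = R$278,901.70 ÷ R$19,101.70 = 14.6009.

14.60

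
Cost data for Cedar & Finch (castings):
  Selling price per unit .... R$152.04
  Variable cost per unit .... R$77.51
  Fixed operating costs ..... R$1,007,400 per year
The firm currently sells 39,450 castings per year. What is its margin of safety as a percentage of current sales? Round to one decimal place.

65.7%

Each unit contributes R$152.04 − R$77.51 = R$74.53. Break-even units = R$1,007,400 ÷ R$74.53 = 13,516.70; break-even revenue = 13,516.70 × R$152.04 = R$2,055,079.78.
Actual sales revenue = 39,450 × R$152.04 = R$5,997,978.00.
Margin of safety = (R$5,997,978.00 − R$2,055,079.78) ÷ R$5,997,978.00 = 65.7%.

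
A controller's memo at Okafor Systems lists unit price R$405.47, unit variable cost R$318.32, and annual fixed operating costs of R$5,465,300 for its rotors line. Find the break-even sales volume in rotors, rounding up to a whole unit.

62,712 rotors

Unit CM = price − variable cost = R$405.47 − R$318.32 = R$87.15.
Units to break even: R$5,465,300 ÷ R$87.15 = 62,711.42, rounded up to 62,712.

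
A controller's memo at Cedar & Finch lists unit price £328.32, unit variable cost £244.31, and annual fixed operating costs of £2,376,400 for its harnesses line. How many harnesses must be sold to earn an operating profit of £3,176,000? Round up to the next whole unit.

66,093 harnesses

Each unit contributes £328.32 − £244.31 = £84.01.
Units = (FC + target) / CM = (£2,376,400 + £3,176,000) / £84.01 = 66,092.13, so 66,093 harnesses.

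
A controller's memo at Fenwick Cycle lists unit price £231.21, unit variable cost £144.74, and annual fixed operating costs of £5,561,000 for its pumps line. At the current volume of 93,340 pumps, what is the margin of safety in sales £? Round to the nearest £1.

Contribution margin per unit = £231.21 − £144.74 = £86.47. Break-even units = £5,561,000 ÷ £86.47 = 64,311.32; break-even revenue = 64,311.32 × £231.21 = £14,869,420.72.
Current sales = 93,340 × £231.21 = £21,581,141.40.
Margin of safety = £21,581,141.40 − £14,869,420.72 = £6,711,721.

£6,711,721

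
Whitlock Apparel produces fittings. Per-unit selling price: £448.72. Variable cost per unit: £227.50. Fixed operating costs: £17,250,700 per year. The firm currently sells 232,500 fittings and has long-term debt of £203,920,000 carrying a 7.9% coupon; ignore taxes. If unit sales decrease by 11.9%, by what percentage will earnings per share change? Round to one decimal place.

-33.9%

Total contribution margin = 232,500 × £221.22 = £51,433,650.00.
Subtracting fixed costs: EBIT = £51,433,650.00 − £17,250,700 = £34,182,950.00.
After interest of £16,109,680.00, pre-tax earnings = £18,073,270.00.
DCL = total CM / (EBIT − I) = £51,433,650.00 / £18,073,270.00 = 2.8458.
%ΔEPS = DCL × %ΔSales = 2.8458 × -11.9% = -33.9%.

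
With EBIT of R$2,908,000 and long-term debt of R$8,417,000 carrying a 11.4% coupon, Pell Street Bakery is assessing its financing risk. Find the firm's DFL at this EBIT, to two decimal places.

1.49

Annual interest charges come to R$959,538.00.
Degree of financial leverage = EBIT / (EBIT − interest) = R$2,908,000 / R$1,948,462.00 = 1.4925.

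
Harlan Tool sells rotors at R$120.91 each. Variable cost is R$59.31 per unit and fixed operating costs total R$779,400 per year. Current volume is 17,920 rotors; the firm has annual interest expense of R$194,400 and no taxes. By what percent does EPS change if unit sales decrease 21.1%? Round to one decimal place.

Contribution at this volume is 17,920 × R$61.60 = R$1,103,872.00.
EBIT = R$1,103,872.00 − R$779,400 = R$324,472.00.
Interest = R$194,400.00, so EBIT − I = R$130,072.00.
Degree of combined leverage = contribution ÷ (EBIT − I) = R$1,103,872.00 ÷ R$130,072.00 = 8.4866.
EPS therefore changes by 8.4866 × (-21.1%) = -179.1%.

-179.1%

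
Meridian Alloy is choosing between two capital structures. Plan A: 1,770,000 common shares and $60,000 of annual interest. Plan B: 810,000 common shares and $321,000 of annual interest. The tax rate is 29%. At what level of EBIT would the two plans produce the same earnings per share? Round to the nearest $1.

Set EPS_A = EPS_B: (EBIT − $60,000)(1 − 0.29) ÷ 1,770,000 = (EBIT − $321,000)(1 − 0.29) ÷ 810,000.
The (1 − t) factor cancels: (EBIT − 60,000) × 810,000 = (EBIT − 321,000) × 1,770,000.
EBIT × (1,770,000 − 810,000) = 321,000 × 1,770,000 − 60,000 × 810,000 = 519,570,000,000, so EBIT = 519,570,000,000 ÷ 960,000 = 541,218.75.

$541,219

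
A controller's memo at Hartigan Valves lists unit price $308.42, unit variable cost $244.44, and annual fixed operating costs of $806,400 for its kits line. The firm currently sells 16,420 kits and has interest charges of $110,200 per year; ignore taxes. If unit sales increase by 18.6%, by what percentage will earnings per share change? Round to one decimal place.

+145.9%

At 16,420 units, contribution = 16,420 × $63.98 = $1,050,551.60.
Operating income = contribution − fixed costs = $1,050,551.60 − $806,400 = $244,151.60.
Interest = $110,200.00, so EBIT − I = $133,951.60.
DCL = total CM / (EBIT − I) = $1,050,551.60 / $133,951.60 = 7.8428.
EPS therefore changes by 7.8428 × (+18.6%) = +145.9%.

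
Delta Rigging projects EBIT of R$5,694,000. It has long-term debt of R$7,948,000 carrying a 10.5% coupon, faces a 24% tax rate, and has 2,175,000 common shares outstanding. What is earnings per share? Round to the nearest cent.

Pre-tax income = R$5,694,000 − R$834,540.00 = R$4,859,460.00.
Net income = R$4,859,460.00 × (1 − 0.24) = R$3,693,189.60.
Per share: R$3,693,189.60 / 2,175,000 shares = R$1.70.

R$1.70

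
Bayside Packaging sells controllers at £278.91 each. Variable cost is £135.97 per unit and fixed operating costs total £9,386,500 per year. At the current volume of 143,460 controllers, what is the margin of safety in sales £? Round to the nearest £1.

£21,697,130

Unit CM = price − variable cost = £278.91 − £135.97 = £142.94. Break-even units = £9,386,500 ÷ £142.94 = 65,667.41; break-even revenue = 65,667.41 × £278.91 = £18,315,298.13.
Current sales = 143,460 × £278.91 = £40,012,428.60.
Margin of safety = £40,012,428.60 − £18,315,298.13 = £21,697,130.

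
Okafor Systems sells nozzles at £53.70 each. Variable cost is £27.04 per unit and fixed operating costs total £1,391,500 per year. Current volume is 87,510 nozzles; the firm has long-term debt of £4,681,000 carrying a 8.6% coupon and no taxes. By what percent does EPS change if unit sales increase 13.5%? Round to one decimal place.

+58.4%

Contribution at this volume is 87,510 × £26.66 = £2,333,016.60.
Operating income = contribution − fixed costs = £2,333,016.60 − £1,391,500 = £941,516.60.
After interest of £402,566.00, pre-tax earnings = £538,950.60.
DCL = total CM / (EBIT − I) = £2,333,016.60 / £538,950.60 = 4.3288.
EPS therefore changes by 4.3288 × (+13.5%) = +58.4%.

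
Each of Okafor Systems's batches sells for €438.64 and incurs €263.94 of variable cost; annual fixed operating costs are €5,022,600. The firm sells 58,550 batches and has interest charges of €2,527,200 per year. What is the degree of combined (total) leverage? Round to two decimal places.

Contribution at this volume is 58,550 × €174.70 = €10,228,685.00.
Subtracting fixed costs: EBIT = €10,228,685.00 − €5,022,600 = €5,206,085.00. Interest = €2,527,200.00, so EBIT − I = €2,678,885.00.
DCL = contribution ÷ (EBIT − I) = €10,228,685.00 ÷ €2,678,885.00 = 3.8183.

3.82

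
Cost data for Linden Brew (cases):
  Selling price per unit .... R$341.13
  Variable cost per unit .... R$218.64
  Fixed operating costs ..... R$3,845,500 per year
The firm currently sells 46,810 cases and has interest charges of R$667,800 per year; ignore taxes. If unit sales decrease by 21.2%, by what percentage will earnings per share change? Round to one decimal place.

-99.6%

Contribution at this volume is 46,810 × R$122.49 = R$5,733,756.90.
Subtracting fixed costs: EBIT = R$5,733,756.90 − R$3,845,500 = R$1,888,256.90.
After interest of R$667,800.00, pre-tax earnings = R$1,220,456.90.
Degree of combined leverage = contribution ÷ (EBIT − I) = R$5,733,756.90 ÷ R$1,220,456.90 = 4.6980.
EPS therefore changes by 4.6980 × (-21.2%) = -99.6%.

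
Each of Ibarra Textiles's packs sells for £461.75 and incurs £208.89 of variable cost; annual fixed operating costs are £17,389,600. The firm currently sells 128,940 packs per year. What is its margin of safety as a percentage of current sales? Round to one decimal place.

46.7%

Each unit contributes £461.75 − £208.89 = £252.86. Break-even units = £17,389,600 ÷ £252.86 = 68,771.65; break-even revenue = 68,771.65 × £461.75 = £31,755,310.45.
Actual sales revenue = 128,940 × £461.75 = £59,538,045.00.
Margin of safety = (£59,538,045.00 − £31,755,310.45) ÷ £59,538,045.00 = 46.7%.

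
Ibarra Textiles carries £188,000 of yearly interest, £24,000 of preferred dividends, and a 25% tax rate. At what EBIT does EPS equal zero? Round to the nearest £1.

£220,000

Grossing the preferred dividend up to pre-tax terms: £24,000 / (1 − 0.25) = £32,000.00.
EPS = 0 when EBIT covers interest plus the pre-tax preferred burden: £188,000 + £32,000.00 = £220,000.00.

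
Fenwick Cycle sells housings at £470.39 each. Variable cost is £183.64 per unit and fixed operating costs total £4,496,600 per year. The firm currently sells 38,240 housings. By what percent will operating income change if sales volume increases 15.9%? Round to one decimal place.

+27.0%

At 38,240 units, contribution = 38,240 × £286.75 = £10,965,320.00.
Subtracting fixed costs: EBIT = £10,965,320.00 − £4,496,600 = £6,468,720.00.
Degree of operating leverage = £10,965,320.00 / £6,468,720.00 = 1.6951.
So EBIT moves 1.6951 × (+15.9%) = +27.0%.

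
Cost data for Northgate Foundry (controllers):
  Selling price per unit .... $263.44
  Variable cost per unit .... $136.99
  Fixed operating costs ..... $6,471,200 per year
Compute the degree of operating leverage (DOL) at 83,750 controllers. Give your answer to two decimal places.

At 83,750 units, contribution = 83,750 × $126.45 = $10,590,187.50.
Subtracting fixed costs: EBIT = $10,590,187.50 − $6,471,200 = $4,118,987.50.
So DOL = total CM / EBIT = $10,590,187.50 / $4,118,987.50 = 2.5711.

2.57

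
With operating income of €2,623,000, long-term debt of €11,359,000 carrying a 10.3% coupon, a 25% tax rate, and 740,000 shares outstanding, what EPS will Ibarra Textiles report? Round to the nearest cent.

Interest = €1,169,977.00, so EBT = €2,623,000 − €1,169,977.00 = €1,453,023.00.
After tax at 25%: net income = €1,453,023.00 × 0.75 = €1,089,767.25.
EPS = €1,089,767.25 ÷ 740,000 = €1.47.

€1.47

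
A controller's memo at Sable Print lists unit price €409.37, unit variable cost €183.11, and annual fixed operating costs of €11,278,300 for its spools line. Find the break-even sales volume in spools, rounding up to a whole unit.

49,847 spools

Each unit contributes €409.37 − €183.11 = €226.26.
Break-even volume = fixed costs ÷ CM per unit = €11,278,300 ÷ €226.26 = 49,846.64, so 49,847 spools.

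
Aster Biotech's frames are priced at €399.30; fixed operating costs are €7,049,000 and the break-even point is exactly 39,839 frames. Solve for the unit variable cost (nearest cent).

At break-even, FC = Q × (P − VC), so P − VC = €7,049,000 ÷ 39,839 = €176.9372.
Hence VC = price − CM = €399.30 − €176.9372 = €222.36.

€222.36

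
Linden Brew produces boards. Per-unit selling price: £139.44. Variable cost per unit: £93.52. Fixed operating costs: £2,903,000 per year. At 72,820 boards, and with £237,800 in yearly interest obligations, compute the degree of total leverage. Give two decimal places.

Total contribution margin = 72,820 × £45.92 = £3,343,894.40.
Subtracting fixed costs: EBIT = £3,343,894.40 − £2,903,000 = £440,894.40. Interest = £237,800.00.
DOL = £3,343,894.40 ÷ £440,894.40 = 7.5843; DFL = £440,894.40 ÷ £203,094.40 = 2.1709.
DCL = DOL × DFL = 7.5843 × 2.1709 = 16.4648.

16.46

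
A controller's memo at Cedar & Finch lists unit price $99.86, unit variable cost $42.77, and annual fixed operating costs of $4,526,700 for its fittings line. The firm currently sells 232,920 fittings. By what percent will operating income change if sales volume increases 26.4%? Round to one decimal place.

+40.0%

Contribution at this volume is 232,920 × $57.09 = $13,297,402.80.
Operating income = contribution − fixed costs = $13,297,402.80 − $4,526,700 = $8,770,702.80.
Degree of operating leverage = $13,297,402.80 / $8,770,702.80 = 1.5161.
So EBIT moves 1.5161 × (+26.4%) = +40.0%.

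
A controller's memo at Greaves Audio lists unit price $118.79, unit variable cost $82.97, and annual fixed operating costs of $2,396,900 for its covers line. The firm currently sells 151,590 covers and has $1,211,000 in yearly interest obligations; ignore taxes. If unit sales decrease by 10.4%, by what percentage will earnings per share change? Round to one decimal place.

Contribution at this volume is 151,590 × $35.82 = $5,429,953.80.
EBIT = $5,429,953.80 − $2,396,900 = $3,033,053.80.
After interest of $1,211,000.00, pre-tax earnings = $1,822,053.80.
DCL = total CM / (EBIT − I) = $5,429,953.80 / $1,822,053.80 = 2.9801.
EPS therefore changes by 2.9801 × (-10.4%) = -31.0%.

-31.0%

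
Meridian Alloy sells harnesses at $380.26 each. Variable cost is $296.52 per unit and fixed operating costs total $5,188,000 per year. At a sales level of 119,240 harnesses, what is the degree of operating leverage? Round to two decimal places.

Contribution at this volume is 119,240 × $83.74 = $9,985,157.60.
EBIT = $9,985,157.60 − $5,188,000 = $4,797,157.60.
DOL = contribution ÷ EBIT = $9,985,157.60 ÷ $4,797,157.60 = 2.0815.

2.08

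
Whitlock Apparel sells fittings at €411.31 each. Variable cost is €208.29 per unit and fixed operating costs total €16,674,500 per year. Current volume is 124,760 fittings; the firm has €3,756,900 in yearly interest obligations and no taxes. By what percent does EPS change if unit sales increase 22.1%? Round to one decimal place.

At 124,760 units, contribution = 124,760 × €203.02 = €25,328,775.20.
Operating income = contribution − fixed costs = €25,328,775.20 − €16,674,500 = €8,654,275.20.
After interest of €3,756,900.00, pre-tax earnings = €4,897,375.20.
Degree of combined leverage = contribution ÷ (EBIT − I) = €25,328,775.20 ÷ €4,897,375.20 = 5.1719.
%ΔEPS = DCL × %ΔSales = 5.1719 × +22.1% = +114.3%.

+114.3%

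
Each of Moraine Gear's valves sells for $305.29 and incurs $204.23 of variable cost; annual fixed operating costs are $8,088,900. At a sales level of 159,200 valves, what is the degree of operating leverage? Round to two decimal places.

Contribution at this volume is 159,200 × $101.06 = $16,088,752.00.
Subtracting fixed costs: EBIT = $16,088,752.00 − $8,088,900 = $7,999,852.00.
Degree of operating leverage = $16,088,752.00 / $7,999,852.00 = 2.0111.

2.01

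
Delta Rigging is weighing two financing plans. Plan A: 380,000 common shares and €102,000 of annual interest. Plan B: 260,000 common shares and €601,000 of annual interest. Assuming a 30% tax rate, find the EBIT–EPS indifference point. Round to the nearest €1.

€1,682,167

Set EPS_A = EPS_B: (EBIT − €102,000)(1 − 0.30) ÷ 380,000 = (EBIT − €601,000)(1 − 0.30) ÷ 260,000.
The (1 − t) factor cancels: (EBIT − 102,000) × 260,000 = (EBIT − 601,000) × 380,000.
Solving, EBIT = (601,000·380,000 − 102,000·260,000) / (380,000 − 260,000) = 201,860,000,000 / 120,000 = 1,682,166.67.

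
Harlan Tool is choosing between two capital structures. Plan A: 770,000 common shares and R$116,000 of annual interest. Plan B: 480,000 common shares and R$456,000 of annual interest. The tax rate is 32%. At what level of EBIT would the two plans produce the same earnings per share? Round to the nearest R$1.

At indifference, (EBIT − 116,000)(1 − t)/770,000 = (EBIT − 456,000)(1 − t)/480,000.
The (1 − t) factor cancels: (EBIT − 116,000) × 480,000 = (EBIT − 456,000) × 770,000.
EBIT × (770,000 − 480,000) = 456,000 × 770,000 − 116,000 × 480,000 = 295,440,000,000, so EBIT = 295,440,000,000 ÷ 290,000 = 1,018,758.62.

R$1,018,759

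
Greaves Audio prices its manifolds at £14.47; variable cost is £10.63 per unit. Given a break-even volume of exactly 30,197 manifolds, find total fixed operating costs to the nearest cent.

Each unit contributes £14.47 − £10.63 = £3.84.
Fixed costs = break-even units × CM = 30,197 × £3.84 = £115,956.48.

£115,956.48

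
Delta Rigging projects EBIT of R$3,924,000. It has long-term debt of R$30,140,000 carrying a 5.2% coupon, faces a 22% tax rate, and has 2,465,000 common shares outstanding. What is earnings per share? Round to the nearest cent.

R$0.75

Interest = R$1,567,280.00, so EBT = R$3,924,000 − R$1,567,280.00 = R$2,356,720.00.
Net income = R$2,356,720.00 × (1 − 0.22) = R$1,838,241.60.
Per share: R$1,838,241.60 / 2,465,000 shares = R$0.75.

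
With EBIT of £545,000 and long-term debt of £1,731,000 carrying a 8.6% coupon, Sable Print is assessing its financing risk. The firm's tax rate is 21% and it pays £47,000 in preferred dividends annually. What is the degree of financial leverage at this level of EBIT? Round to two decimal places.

Interest = £148,866.00.
Preferred dividends grossed up pre-tax: £47,000 / (1 − 0.21) = £59,493.67.
DFL = EBIT ÷ [EBIT − I − D_p/(1−t)] = £545,000 ÷ [£545,000 − £148,866.00 − £59,493.67] = £545,000 ÷ £336,640.33 = 1.6189.

1.62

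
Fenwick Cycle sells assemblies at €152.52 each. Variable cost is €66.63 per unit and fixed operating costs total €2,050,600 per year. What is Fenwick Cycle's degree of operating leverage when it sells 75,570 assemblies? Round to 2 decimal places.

Total contribution margin = 75,570 × €85.89 = €6,490,707.30.
Subtracting fixed costs: EBIT = €6,490,707.30 − €2,050,600 = €4,440,107.30.
DOL = contribution ÷ EBIT = €6,490,707.30 ÷ €4,440,107.30 = 1.4618.

1.46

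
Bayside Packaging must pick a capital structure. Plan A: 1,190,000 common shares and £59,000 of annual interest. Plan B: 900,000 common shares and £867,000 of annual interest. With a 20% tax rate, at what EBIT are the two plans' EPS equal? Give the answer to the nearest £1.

Set EPS_A = EPS_B: (EBIT − £59,000)(1 − 0.20) ÷ 1,190,000 = (EBIT − £867,000)(1 − 0.20) ÷ 900,000.
Cancelling (1 − t) and cross-multiplying: 900,000·(EBIT − 59,000) = 1,190,000·(EBIT − 867,000).
Solving, EBIT = (867,000·1,190,000 − 59,000·900,000) / (1,190,000 − 900,000) = 978,630,000,000 / 290,000 = 3,374,586.21.

£3,374,586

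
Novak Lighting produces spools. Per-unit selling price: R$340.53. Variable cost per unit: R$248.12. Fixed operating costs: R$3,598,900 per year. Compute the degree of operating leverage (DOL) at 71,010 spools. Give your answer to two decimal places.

Contribution at this volume is 71,010 × R$92.41 = R$6,562,034.10.
EBIT = R$6,562,034.10 − R$3,598,900 = R$2,963,134.10.
Degree of operating leverage = R$6,562,034.10 / R$2,963,134.10 = 2.2146.

2.21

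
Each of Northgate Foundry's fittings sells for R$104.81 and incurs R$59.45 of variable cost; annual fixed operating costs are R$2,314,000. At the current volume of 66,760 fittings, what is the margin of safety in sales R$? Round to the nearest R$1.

R$1,650,327

Contribution margin per unit = R$104.81 − R$59.45 = R$45.36. Break-even units = R$2,314,000 ÷ R$45.36 = 51,014.11; break-even revenue = 51,014.11 × R$104.81 = R$5,346,788.80.
Current sales = 66,760 × R$104.81 = R$6,997,115.60.
Margin of safety = R$6,997,115.60 − R$5,346,788.80 = R$1,650,327.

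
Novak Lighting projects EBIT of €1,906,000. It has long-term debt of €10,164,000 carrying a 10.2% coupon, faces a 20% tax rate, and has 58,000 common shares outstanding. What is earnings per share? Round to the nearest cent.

Pre-tax income = €1,906,000 − €1,036,728.00 = €869,272.00.
Net income = €869,272.00 × (1 − 0.20) = €695,417.60.
EPS = €695,417.60 ÷ 58,000 = €11.99.

€11.99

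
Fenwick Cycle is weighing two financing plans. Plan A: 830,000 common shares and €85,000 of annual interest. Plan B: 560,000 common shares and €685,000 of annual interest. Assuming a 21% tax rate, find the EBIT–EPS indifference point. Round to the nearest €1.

At indifference, (EBIT − 85,000)(1 − t)/830,000 = (EBIT − 685,000)(1 − t)/560,000.
The (1 − t) factor cancels: (EBIT − 85,000) × 560,000 = (EBIT − 685,000) × 830,000.
Solving, EBIT = (685,000·830,000 − 85,000·560,000) / (830,000 − 560,000) = 520,950,000,000 / 270,000 = 1,929,444.44.

€1,929,444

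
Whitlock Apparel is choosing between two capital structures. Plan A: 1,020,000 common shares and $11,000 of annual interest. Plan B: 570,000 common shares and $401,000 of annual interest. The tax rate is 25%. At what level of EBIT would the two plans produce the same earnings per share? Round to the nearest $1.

$895,000

Set EPS_A = EPS_B: (EBIT − $11,000)(1 − 0.25) ÷ 1,020,000 = (EBIT − $401,000)(1 − 0.25) ÷ 570,000.
Cancelling (1 − t) and cross-multiplying: 570,000·(EBIT − 11,000) = 1,020,000·(EBIT − 401,000).
Solving, EBIT = (401,000·1,020,000 − 11,000·570,000) / (1,020,000 − 570,000) = 402,750,000,000 / 450,000 = 895,000.00.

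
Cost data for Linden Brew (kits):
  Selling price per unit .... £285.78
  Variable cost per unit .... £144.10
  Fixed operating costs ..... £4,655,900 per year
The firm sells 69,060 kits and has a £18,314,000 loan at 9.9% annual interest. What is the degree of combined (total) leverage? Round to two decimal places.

At 69,060 units, contribution = 69,060 × £141.68 = £9,784,420.80.
EBIT = £9,784,420.80 − £4,655,900 = £5,128,520.80. Interest = £1,813,086.00, so EBIT − I = £3,315,434.80.
Degree of total leverage = total CM / (EBIT − interest) = £9,784,420.80 / £3,315,434.80 = 2.9512.

2.95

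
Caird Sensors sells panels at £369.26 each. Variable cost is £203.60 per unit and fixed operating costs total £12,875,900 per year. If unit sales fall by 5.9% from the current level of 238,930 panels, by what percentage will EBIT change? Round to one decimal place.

-8.7%

Contribution at this volume is 238,930 × £165.66 = £39,581,143.80.
Operating income = contribution − fixed costs = £39,581,143.80 − £12,875,900 = £26,705,243.80.
Degree of operating leverage = £39,581,143.80 / £26,705,243.80 = 1.4821.
Operating income changes by 1.4821 × -5.9% = -8.7%.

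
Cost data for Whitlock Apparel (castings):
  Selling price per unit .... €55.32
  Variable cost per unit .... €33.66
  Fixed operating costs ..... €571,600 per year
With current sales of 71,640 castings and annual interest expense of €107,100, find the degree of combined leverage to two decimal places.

Total contribution margin = 71,640 × €21.66 = €1,551,722.40.
Operating income = contribution − fixed costs = €1,551,722.40 − €571,600 = €980,122.40. Interest = €107,100.00, so EBIT − I = €873,022.40.
Degree of total leverage = total CM / (EBIT − interest) = €1,551,722.40 / €873,022.40 = 1.7774.

1.78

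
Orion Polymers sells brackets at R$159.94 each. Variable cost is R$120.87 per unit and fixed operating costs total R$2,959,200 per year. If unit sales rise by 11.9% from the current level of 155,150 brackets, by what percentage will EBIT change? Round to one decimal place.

At 155,150 units, contribution = 155,150 × R$39.07 = R$6,061,710.50.
Subtracting fixed costs: EBIT = R$6,061,710.50 − R$2,959,200 = R$3,102,510.50.
DOL = contribution ÷ EBIT = R$6,061,710.50 ÷ R$3,102,510.50 = 1.9538.
Operating income changes by 1.9538 × +11.9% = +23.3%.

+23.3%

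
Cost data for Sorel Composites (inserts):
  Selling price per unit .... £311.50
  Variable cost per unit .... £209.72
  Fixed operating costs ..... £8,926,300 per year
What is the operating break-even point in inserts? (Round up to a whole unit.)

Each unit contributes £311.50 − £209.72 = £101.78.
Break-even Q = £8,926,300 / £101.78 = 87,701.91 → 87,702 inserts.

87,702 inserts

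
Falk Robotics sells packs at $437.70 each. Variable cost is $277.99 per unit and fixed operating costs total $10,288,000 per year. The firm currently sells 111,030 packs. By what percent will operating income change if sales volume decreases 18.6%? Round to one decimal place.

At 111,030 units, contribution = 111,030 × $159.71 = $17,732,601.30.
EBIT = $17,732,601.30 − $10,288,000 = $7,444,601.30.
Degree of operating leverage = $17,732,601.30 / $7,444,601.30 = 2.3819.
Operating income changes by 2.3819 × -18.6% = -44.3%.

-44.3%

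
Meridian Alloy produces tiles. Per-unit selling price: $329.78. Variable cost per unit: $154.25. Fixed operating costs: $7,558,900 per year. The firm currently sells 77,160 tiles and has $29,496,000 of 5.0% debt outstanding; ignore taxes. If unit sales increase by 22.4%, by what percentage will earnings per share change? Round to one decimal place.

+67.3%

Contribution at this volume is 77,160 × $175.53 = $13,543,894.80.
Subtracting fixed costs: EBIT = $13,543,894.80 − $7,558,900 = $5,984,994.80.
After interest of $1,474,800.00, pre-tax earnings = $4,510,194.80.
Degree of combined leverage = contribution ÷ (EBIT − I) = $13,543,894.80 ÷ $4,510,194.80 = 3.0030.
EPS therefore changes by 3.0030 × (+22.4%) = +67.3%.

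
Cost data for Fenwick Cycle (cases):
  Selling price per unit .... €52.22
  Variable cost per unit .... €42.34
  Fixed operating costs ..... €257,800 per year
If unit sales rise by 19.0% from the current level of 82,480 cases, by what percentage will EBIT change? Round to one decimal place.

+27.8%

Total contribution margin = 82,480 × €9.88 = €814,902.40.
Operating income = contribution − fixed costs = €814,902.40 − €257,800 = €557,102.40.
DOL = contribution ÷ EBIT = €814,902.40 ÷ €557,102.40 = 1.4628.
Operating income changes by 1.4628 × +19.0% = +27.8%.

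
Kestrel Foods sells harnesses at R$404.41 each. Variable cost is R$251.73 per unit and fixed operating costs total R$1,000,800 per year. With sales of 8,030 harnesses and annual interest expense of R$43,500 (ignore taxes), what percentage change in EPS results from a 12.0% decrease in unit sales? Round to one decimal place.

Contribution at this volume is 8,030 × R$152.68 = R$1,226,020.40.
Operating income = contribution − fixed costs = R$1,226,020.40 − R$1,000,800 = R$225,220.40.
After interest of R$43,500.00, pre-tax earnings = R$181,720.40.
Degree of combined leverage = contribution ÷ (EBIT − I) = R$1,226,020.40 ÷ R$181,720.40 = 6.7467.
%ΔEPS = DCL × %ΔSales = 6.7467 × -12.0% = -81.0%.

-81.0%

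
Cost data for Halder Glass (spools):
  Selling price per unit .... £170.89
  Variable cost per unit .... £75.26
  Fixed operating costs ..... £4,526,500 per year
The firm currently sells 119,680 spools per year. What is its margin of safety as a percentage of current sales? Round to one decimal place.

Each unit contributes £170.89 − £75.26 = £95.63. Break-even units = £4,526,500 ÷ £95.63 = 47,333.47; break-even revenue = 47,333.47 × £170.89 = £8,088,817.16.
Current sales = 119,680 × £170.89 = £20,452,115.20.
Margin of safety = (£20,452,115.20 − £8,088,817.16) ÷ £20,452,115.20 = 60.4%.

60.4%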